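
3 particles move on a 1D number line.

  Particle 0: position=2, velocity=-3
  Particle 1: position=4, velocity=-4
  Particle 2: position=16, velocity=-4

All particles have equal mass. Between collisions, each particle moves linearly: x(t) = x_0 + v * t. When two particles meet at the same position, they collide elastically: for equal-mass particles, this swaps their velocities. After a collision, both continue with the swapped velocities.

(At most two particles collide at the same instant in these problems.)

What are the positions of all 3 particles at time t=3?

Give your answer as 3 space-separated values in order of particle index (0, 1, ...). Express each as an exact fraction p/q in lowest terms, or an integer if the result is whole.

Answer: -8 -7 4

Derivation:
Collision at t=2: particles 0 and 1 swap velocities; positions: p0=-4 p1=-4 p2=8; velocities now: v0=-4 v1=-3 v2=-4
Advance to t=3 (no further collisions before then); velocities: v0=-4 v1=-3 v2=-4; positions = -8 -7 4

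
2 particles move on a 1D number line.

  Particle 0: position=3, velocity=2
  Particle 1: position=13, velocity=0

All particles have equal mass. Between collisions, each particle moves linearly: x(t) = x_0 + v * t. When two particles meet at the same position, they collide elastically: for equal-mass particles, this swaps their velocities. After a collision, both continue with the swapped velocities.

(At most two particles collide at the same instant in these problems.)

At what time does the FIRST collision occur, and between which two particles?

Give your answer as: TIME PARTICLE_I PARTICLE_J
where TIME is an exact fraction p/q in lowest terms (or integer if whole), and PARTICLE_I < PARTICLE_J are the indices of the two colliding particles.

Pair (0,1): pos 3,13 vel 2,0 -> gap=10, closing at 2/unit, collide at t=5
Earliest collision: t=5 between 0 and 1

Answer: 5 0 1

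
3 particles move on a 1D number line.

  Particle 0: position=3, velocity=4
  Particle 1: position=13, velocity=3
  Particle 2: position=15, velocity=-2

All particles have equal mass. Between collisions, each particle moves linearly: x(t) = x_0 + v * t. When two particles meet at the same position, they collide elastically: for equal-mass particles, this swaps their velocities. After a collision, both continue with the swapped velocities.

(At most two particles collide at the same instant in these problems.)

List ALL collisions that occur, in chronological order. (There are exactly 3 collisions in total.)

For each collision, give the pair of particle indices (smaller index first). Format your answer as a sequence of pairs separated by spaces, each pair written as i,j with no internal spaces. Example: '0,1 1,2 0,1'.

Collision at t=2/5: particles 1 and 2 swap velocities; positions: p0=23/5 p1=71/5 p2=71/5; velocities now: v0=4 v1=-2 v2=3
Collision at t=2: particles 0 and 1 swap velocities; positions: p0=11 p1=11 p2=19; velocities now: v0=-2 v1=4 v2=3
Collision at t=10: particles 1 and 2 swap velocities; positions: p0=-5 p1=43 p2=43; velocities now: v0=-2 v1=3 v2=4

Answer: 1,2 0,1 1,2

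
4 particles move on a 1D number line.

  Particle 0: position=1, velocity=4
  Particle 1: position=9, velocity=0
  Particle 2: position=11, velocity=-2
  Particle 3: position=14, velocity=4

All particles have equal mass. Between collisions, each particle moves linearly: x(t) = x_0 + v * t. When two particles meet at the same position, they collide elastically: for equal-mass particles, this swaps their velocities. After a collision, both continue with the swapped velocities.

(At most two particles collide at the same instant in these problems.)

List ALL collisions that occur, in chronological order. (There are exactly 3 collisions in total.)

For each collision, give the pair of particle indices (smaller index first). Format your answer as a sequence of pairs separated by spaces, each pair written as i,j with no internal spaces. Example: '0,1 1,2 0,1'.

Answer: 1,2 0,1 1,2

Derivation:
Collision at t=1: particles 1 and 2 swap velocities; positions: p0=5 p1=9 p2=9 p3=18; velocities now: v0=4 v1=-2 v2=0 v3=4
Collision at t=5/3: particles 0 and 1 swap velocities; positions: p0=23/3 p1=23/3 p2=9 p3=62/3; velocities now: v0=-2 v1=4 v2=0 v3=4
Collision at t=2: particles 1 and 2 swap velocities; positions: p0=7 p1=9 p2=9 p3=22; velocities now: v0=-2 v1=0 v2=4 v3=4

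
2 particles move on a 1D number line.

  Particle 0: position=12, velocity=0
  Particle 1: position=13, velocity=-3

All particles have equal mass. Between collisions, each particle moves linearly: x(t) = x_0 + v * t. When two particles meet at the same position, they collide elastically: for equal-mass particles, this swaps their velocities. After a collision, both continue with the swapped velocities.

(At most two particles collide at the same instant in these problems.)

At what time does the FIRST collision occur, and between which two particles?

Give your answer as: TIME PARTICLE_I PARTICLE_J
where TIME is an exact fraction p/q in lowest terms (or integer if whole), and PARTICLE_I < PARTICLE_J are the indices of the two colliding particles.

Answer: 1/3 0 1

Derivation:
Pair (0,1): pos 12,13 vel 0,-3 -> gap=1, closing at 3/unit, collide at t=1/3
Earliest collision: t=1/3 between 0 and 1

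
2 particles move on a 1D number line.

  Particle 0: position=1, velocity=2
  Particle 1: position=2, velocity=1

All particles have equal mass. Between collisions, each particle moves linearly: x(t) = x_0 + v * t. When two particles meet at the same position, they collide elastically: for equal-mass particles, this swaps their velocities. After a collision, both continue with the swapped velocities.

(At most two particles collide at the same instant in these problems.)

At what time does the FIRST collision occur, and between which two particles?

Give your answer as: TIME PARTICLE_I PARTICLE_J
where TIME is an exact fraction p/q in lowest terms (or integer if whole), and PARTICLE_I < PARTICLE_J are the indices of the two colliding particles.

Pair (0,1): pos 1,2 vel 2,1 -> gap=1, closing at 1/unit, collide at t=1
Earliest collision: t=1 between 0 and 1

Answer: 1 0 1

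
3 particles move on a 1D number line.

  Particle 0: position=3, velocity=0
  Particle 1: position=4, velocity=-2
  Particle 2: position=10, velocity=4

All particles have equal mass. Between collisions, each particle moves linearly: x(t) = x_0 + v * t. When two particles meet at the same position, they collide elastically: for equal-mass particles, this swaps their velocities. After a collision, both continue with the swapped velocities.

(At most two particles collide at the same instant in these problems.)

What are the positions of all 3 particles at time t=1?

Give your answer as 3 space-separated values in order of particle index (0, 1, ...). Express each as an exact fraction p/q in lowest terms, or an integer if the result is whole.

Answer: 2 3 14

Derivation:
Collision at t=1/2: particles 0 and 1 swap velocities; positions: p0=3 p1=3 p2=12; velocities now: v0=-2 v1=0 v2=4
Advance to t=1 (no further collisions before then); velocities: v0=-2 v1=0 v2=4; positions = 2 3 14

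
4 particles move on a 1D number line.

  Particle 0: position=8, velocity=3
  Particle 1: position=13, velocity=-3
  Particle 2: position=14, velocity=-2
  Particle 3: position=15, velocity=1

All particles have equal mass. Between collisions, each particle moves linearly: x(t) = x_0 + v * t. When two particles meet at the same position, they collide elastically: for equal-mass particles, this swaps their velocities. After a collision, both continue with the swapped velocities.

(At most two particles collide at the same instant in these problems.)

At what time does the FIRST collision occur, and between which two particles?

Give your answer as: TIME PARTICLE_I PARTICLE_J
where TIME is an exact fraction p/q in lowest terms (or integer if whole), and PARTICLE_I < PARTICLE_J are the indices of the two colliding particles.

Answer: 5/6 0 1

Derivation:
Pair (0,1): pos 8,13 vel 3,-3 -> gap=5, closing at 6/unit, collide at t=5/6
Pair (1,2): pos 13,14 vel -3,-2 -> not approaching (rel speed -1 <= 0)
Pair (2,3): pos 14,15 vel -2,1 -> not approaching (rel speed -3 <= 0)
Earliest collision: t=5/6 between 0 and 1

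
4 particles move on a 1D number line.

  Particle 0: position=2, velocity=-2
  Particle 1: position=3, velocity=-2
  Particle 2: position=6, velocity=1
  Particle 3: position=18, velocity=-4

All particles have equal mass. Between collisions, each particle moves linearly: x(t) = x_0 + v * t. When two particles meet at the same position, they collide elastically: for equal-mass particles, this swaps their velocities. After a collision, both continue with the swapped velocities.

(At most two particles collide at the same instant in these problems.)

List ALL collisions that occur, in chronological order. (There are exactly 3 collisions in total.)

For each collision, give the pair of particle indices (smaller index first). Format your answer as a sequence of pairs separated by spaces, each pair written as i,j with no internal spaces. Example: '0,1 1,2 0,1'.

Collision at t=12/5: particles 2 and 3 swap velocities; positions: p0=-14/5 p1=-9/5 p2=42/5 p3=42/5; velocities now: v0=-2 v1=-2 v2=-4 v3=1
Collision at t=15/2: particles 1 and 2 swap velocities; positions: p0=-13 p1=-12 p2=-12 p3=27/2; velocities now: v0=-2 v1=-4 v2=-2 v3=1
Collision at t=8: particles 0 and 1 swap velocities; positions: p0=-14 p1=-14 p2=-13 p3=14; velocities now: v0=-4 v1=-2 v2=-2 v3=1

Answer: 2,3 1,2 0,1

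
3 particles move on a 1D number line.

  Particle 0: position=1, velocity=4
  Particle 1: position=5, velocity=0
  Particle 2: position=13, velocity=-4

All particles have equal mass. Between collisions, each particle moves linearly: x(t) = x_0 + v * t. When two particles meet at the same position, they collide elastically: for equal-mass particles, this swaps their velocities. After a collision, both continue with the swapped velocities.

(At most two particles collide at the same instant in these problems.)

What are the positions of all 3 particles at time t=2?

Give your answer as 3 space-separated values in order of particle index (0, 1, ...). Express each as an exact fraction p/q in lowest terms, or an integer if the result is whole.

Answer: 5 5 9

Derivation:
Collision at t=1: particles 0 and 1 swap velocities; positions: p0=5 p1=5 p2=9; velocities now: v0=0 v1=4 v2=-4
Collision at t=3/2: particles 1 and 2 swap velocities; positions: p0=5 p1=7 p2=7; velocities now: v0=0 v1=-4 v2=4
Collision at t=2: particles 0 and 1 swap velocities; positions: p0=5 p1=5 p2=9; velocities now: v0=-4 v1=0 v2=4
Advance to t=2 (no further collisions before then); velocities: v0=-4 v1=0 v2=4; positions = 5 5 9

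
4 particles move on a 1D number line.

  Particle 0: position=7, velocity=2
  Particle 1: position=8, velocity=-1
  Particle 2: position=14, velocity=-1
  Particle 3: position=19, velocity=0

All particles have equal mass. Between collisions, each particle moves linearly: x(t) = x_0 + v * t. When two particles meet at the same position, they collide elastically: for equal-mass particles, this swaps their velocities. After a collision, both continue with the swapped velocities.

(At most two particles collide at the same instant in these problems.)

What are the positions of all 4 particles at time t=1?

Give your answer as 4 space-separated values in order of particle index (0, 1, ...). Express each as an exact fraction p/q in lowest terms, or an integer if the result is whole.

Answer: 7 9 13 19

Derivation:
Collision at t=1/3: particles 0 and 1 swap velocities; positions: p0=23/3 p1=23/3 p2=41/3 p3=19; velocities now: v0=-1 v1=2 v2=-1 v3=0
Advance to t=1 (no further collisions before then); velocities: v0=-1 v1=2 v2=-1 v3=0; positions = 7 9 13 19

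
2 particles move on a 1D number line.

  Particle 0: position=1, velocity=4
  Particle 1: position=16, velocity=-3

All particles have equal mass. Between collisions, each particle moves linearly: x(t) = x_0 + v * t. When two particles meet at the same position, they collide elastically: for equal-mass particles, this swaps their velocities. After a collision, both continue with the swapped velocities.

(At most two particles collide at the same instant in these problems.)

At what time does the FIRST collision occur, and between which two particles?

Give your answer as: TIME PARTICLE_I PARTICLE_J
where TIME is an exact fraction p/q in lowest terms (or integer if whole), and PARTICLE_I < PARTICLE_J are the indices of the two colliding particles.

Answer: 15/7 0 1

Derivation:
Pair (0,1): pos 1,16 vel 4,-3 -> gap=15, closing at 7/unit, collide at t=15/7
Earliest collision: t=15/7 between 0 and 1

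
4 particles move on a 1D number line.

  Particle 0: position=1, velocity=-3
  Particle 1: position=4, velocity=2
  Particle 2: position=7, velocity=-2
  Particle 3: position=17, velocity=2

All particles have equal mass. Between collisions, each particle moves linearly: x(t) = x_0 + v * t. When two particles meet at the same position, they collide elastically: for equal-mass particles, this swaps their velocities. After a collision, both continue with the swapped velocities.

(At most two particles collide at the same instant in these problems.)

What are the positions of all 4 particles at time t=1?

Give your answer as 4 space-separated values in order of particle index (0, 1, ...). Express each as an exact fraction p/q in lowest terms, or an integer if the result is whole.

Collision at t=3/4: particles 1 and 2 swap velocities; positions: p0=-5/4 p1=11/2 p2=11/2 p3=37/2; velocities now: v0=-3 v1=-2 v2=2 v3=2
Advance to t=1 (no further collisions before then); velocities: v0=-3 v1=-2 v2=2 v3=2; positions = -2 5 6 19

Answer: -2 5 6 19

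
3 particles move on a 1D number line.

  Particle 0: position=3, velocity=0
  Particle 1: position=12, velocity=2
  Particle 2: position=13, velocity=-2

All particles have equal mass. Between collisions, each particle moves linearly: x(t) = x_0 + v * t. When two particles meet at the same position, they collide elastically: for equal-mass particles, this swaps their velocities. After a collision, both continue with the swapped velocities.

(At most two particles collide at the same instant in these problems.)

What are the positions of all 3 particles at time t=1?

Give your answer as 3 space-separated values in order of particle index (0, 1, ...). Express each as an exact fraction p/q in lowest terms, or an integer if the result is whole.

Answer: 3 11 14

Derivation:
Collision at t=1/4: particles 1 and 2 swap velocities; positions: p0=3 p1=25/2 p2=25/2; velocities now: v0=0 v1=-2 v2=2
Advance to t=1 (no further collisions before then); velocities: v0=0 v1=-2 v2=2; positions = 3 11 14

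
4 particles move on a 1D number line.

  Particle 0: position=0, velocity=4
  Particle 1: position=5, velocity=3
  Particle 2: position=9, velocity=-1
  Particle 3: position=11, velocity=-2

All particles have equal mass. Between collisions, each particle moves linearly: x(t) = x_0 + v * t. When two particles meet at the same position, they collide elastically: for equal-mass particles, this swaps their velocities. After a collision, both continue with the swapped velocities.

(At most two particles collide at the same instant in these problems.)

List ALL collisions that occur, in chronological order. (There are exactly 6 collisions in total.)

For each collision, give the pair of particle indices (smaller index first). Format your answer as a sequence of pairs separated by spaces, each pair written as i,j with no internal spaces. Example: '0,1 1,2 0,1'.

Answer: 1,2 2,3 0,1 1,2 0,1 2,3

Derivation:
Collision at t=1: particles 1 and 2 swap velocities; positions: p0=4 p1=8 p2=8 p3=9; velocities now: v0=4 v1=-1 v2=3 v3=-2
Collision at t=6/5: particles 2 and 3 swap velocities; positions: p0=24/5 p1=39/5 p2=43/5 p3=43/5; velocities now: v0=4 v1=-1 v2=-2 v3=3
Collision at t=9/5: particles 0 and 1 swap velocities; positions: p0=36/5 p1=36/5 p2=37/5 p3=52/5; velocities now: v0=-1 v1=4 v2=-2 v3=3
Collision at t=11/6: particles 1 and 2 swap velocities; positions: p0=43/6 p1=22/3 p2=22/3 p3=21/2; velocities now: v0=-1 v1=-2 v2=4 v3=3
Collision at t=2: particles 0 and 1 swap velocities; positions: p0=7 p1=7 p2=8 p3=11; velocities now: v0=-2 v1=-1 v2=4 v3=3
Collision at t=5: particles 2 and 3 swap velocities; positions: p0=1 p1=4 p2=20 p3=20; velocities now: v0=-2 v1=-1 v2=3 v3=4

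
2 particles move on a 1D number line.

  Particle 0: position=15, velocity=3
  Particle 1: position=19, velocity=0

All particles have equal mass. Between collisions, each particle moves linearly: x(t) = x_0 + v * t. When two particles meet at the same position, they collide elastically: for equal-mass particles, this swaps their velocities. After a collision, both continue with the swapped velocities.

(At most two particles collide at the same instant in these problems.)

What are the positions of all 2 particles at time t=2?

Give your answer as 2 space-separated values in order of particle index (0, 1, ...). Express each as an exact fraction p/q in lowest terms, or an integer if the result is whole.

Collision at t=4/3: particles 0 and 1 swap velocities; positions: p0=19 p1=19; velocities now: v0=0 v1=3
Advance to t=2 (no further collisions before then); velocities: v0=0 v1=3; positions = 19 21

Answer: 19 21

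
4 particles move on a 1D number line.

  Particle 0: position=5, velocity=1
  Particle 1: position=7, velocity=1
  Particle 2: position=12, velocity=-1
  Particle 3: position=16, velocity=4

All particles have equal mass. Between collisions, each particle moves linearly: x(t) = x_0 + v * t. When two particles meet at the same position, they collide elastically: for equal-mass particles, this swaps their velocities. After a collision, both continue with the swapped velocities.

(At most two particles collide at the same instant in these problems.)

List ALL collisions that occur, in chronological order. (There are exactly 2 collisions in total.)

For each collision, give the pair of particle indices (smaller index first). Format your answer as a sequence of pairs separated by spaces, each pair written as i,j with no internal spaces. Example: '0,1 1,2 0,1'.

Answer: 1,2 0,1

Derivation:
Collision at t=5/2: particles 1 and 2 swap velocities; positions: p0=15/2 p1=19/2 p2=19/2 p3=26; velocities now: v0=1 v1=-1 v2=1 v3=4
Collision at t=7/2: particles 0 and 1 swap velocities; positions: p0=17/2 p1=17/2 p2=21/2 p3=30; velocities now: v0=-1 v1=1 v2=1 v3=4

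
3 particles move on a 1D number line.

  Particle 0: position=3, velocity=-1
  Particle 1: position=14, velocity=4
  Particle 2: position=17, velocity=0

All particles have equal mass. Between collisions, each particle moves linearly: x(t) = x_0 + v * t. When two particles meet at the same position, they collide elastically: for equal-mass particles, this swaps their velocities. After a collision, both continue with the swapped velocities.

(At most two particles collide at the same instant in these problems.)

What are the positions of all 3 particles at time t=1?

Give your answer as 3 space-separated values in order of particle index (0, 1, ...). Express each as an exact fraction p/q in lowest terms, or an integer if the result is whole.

Answer: 2 17 18

Derivation:
Collision at t=3/4: particles 1 and 2 swap velocities; positions: p0=9/4 p1=17 p2=17; velocities now: v0=-1 v1=0 v2=4
Advance to t=1 (no further collisions before then); velocities: v0=-1 v1=0 v2=4; positions = 2 17 18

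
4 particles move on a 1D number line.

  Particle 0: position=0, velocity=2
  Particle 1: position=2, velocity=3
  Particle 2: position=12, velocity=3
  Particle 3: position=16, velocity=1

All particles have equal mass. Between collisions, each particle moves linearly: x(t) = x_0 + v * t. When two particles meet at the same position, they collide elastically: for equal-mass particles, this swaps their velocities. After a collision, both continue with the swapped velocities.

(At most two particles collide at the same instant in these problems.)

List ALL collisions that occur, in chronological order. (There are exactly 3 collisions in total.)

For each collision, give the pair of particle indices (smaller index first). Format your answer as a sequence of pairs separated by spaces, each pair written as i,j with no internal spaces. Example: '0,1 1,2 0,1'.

Collision at t=2: particles 2 and 3 swap velocities; positions: p0=4 p1=8 p2=18 p3=18; velocities now: v0=2 v1=3 v2=1 v3=3
Collision at t=7: particles 1 and 2 swap velocities; positions: p0=14 p1=23 p2=23 p3=33; velocities now: v0=2 v1=1 v2=3 v3=3
Collision at t=16: particles 0 and 1 swap velocities; positions: p0=32 p1=32 p2=50 p3=60; velocities now: v0=1 v1=2 v2=3 v3=3

Answer: 2,3 1,2 0,1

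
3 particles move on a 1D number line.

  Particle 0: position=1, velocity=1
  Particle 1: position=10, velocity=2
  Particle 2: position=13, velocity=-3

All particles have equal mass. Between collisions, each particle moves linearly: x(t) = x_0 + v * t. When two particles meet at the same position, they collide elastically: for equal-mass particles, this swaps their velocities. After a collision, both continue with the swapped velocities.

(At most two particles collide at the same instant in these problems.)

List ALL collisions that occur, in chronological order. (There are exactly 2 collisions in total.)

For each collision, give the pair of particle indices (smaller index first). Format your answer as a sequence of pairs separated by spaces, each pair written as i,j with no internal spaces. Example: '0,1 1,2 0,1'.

Collision at t=3/5: particles 1 and 2 swap velocities; positions: p0=8/5 p1=56/5 p2=56/5; velocities now: v0=1 v1=-3 v2=2
Collision at t=3: particles 0 and 1 swap velocities; positions: p0=4 p1=4 p2=16; velocities now: v0=-3 v1=1 v2=2

Answer: 1,2 0,1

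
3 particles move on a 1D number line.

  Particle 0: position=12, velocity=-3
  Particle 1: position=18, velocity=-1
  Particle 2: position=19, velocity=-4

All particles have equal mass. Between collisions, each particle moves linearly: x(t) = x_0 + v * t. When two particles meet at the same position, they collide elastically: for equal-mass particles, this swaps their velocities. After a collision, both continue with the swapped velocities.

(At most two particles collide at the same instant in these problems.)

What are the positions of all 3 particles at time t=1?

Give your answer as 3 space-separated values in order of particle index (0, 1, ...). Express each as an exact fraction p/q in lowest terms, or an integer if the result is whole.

Answer: 9 15 17

Derivation:
Collision at t=1/3: particles 1 and 2 swap velocities; positions: p0=11 p1=53/3 p2=53/3; velocities now: v0=-3 v1=-4 v2=-1
Advance to t=1 (no further collisions before then); velocities: v0=-3 v1=-4 v2=-1; positions = 9 15 17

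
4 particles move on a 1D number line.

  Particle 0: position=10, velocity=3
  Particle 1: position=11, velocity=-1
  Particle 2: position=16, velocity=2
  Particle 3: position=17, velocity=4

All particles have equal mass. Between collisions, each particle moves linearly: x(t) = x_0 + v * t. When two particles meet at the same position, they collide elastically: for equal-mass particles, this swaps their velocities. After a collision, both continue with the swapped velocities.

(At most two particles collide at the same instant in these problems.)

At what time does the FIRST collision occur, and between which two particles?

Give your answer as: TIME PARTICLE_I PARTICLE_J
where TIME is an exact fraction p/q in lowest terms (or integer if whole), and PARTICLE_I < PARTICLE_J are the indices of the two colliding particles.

Pair (0,1): pos 10,11 vel 3,-1 -> gap=1, closing at 4/unit, collide at t=1/4
Pair (1,2): pos 11,16 vel -1,2 -> not approaching (rel speed -3 <= 0)
Pair (2,3): pos 16,17 vel 2,4 -> not approaching (rel speed -2 <= 0)
Earliest collision: t=1/4 between 0 and 1

Answer: 1/4 0 1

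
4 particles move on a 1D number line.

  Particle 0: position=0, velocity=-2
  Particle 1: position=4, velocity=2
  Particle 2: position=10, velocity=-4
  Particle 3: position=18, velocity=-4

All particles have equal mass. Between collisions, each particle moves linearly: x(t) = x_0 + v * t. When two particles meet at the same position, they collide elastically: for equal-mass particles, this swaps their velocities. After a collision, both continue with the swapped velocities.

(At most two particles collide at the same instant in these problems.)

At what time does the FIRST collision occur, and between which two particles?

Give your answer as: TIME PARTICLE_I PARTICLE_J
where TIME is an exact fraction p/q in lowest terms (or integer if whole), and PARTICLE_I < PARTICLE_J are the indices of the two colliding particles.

Pair (0,1): pos 0,4 vel -2,2 -> not approaching (rel speed -4 <= 0)
Pair (1,2): pos 4,10 vel 2,-4 -> gap=6, closing at 6/unit, collide at t=1
Pair (2,3): pos 10,18 vel -4,-4 -> not approaching (rel speed 0 <= 0)
Earliest collision: t=1 between 1 and 2

Answer: 1 1 2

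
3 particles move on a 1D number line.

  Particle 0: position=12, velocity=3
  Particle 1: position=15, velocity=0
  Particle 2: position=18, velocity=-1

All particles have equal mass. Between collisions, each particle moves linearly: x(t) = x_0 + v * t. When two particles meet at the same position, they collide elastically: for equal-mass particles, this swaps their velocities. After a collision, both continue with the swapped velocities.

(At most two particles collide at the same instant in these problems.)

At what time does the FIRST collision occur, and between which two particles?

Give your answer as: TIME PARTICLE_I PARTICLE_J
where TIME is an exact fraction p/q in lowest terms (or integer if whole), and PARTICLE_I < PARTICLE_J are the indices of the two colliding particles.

Pair (0,1): pos 12,15 vel 3,0 -> gap=3, closing at 3/unit, collide at t=1
Pair (1,2): pos 15,18 vel 0,-1 -> gap=3, closing at 1/unit, collide at t=3
Earliest collision: t=1 between 0 and 1

Answer: 1 0 1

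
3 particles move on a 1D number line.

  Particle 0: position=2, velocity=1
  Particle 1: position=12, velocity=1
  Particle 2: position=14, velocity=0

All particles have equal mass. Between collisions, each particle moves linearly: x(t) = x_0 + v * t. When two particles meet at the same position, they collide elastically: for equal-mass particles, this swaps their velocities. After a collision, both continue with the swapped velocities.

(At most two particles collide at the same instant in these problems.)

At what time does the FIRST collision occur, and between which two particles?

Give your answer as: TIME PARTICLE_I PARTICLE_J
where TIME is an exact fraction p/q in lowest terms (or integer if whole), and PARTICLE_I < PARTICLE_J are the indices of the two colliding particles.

Answer: 2 1 2

Derivation:
Pair (0,1): pos 2,12 vel 1,1 -> not approaching (rel speed 0 <= 0)
Pair (1,2): pos 12,14 vel 1,0 -> gap=2, closing at 1/unit, collide at t=2
Earliest collision: t=2 between 1 and 2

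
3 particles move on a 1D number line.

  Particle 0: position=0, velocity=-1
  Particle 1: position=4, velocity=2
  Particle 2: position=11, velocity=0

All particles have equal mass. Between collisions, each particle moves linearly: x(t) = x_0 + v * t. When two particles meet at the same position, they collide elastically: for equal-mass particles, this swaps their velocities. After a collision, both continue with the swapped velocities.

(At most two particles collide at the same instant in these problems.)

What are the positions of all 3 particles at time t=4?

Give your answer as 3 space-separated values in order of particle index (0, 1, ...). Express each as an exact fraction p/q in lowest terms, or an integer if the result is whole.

Answer: -4 11 12

Derivation:
Collision at t=7/2: particles 1 and 2 swap velocities; positions: p0=-7/2 p1=11 p2=11; velocities now: v0=-1 v1=0 v2=2
Advance to t=4 (no further collisions before then); velocities: v0=-1 v1=0 v2=2; positions = -4 11 12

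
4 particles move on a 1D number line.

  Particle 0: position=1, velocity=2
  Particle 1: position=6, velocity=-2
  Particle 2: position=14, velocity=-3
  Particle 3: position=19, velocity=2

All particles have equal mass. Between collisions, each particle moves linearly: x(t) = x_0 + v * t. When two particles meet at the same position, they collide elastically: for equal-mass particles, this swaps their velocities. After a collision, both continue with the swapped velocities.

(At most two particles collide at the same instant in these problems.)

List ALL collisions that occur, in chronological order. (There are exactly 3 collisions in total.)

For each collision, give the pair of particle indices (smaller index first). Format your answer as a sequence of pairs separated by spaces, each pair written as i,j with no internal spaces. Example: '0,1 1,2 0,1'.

Answer: 0,1 1,2 0,1

Derivation:
Collision at t=5/4: particles 0 and 1 swap velocities; positions: p0=7/2 p1=7/2 p2=41/4 p3=43/2; velocities now: v0=-2 v1=2 v2=-3 v3=2
Collision at t=13/5: particles 1 and 2 swap velocities; positions: p0=4/5 p1=31/5 p2=31/5 p3=121/5; velocities now: v0=-2 v1=-3 v2=2 v3=2
Collision at t=8: particles 0 and 1 swap velocities; positions: p0=-10 p1=-10 p2=17 p3=35; velocities now: v0=-3 v1=-2 v2=2 v3=2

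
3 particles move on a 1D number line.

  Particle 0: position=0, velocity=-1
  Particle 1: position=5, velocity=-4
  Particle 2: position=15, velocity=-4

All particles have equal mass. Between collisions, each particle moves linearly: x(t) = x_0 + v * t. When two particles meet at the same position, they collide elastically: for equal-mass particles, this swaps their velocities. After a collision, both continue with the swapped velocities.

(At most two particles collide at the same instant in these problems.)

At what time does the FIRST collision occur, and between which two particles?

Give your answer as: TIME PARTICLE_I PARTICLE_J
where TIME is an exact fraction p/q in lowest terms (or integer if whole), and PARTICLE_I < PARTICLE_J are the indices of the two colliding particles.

Pair (0,1): pos 0,5 vel -1,-4 -> gap=5, closing at 3/unit, collide at t=5/3
Pair (1,2): pos 5,15 vel -4,-4 -> not approaching (rel speed 0 <= 0)
Earliest collision: t=5/3 between 0 and 1

Answer: 5/3 0 1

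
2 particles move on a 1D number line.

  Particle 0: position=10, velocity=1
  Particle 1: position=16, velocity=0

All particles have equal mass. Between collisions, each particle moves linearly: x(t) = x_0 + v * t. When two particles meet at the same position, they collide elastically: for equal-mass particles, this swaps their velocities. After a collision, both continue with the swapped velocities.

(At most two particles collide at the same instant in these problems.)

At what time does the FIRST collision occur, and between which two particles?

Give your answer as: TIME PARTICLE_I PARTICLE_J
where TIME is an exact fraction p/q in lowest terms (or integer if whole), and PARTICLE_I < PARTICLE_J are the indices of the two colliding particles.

Answer: 6 0 1

Derivation:
Pair (0,1): pos 10,16 vel 1,0 -> gap=6, closing at 1/unit, collide at t=6
Earliest collision: t=6 between 0 and 1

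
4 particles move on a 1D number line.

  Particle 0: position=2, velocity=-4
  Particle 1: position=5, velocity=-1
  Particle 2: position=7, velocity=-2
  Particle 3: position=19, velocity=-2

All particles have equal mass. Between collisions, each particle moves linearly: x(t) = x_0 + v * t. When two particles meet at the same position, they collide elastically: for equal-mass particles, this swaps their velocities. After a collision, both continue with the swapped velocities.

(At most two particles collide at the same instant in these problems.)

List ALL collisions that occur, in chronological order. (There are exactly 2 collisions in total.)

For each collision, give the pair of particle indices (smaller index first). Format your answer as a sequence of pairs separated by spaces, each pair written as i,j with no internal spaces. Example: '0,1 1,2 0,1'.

Collision at t=2: particles 1 and 2 swap velocities; positions: p0=-6 p1=3 p2=3 p3=15; velocities now: v0=-4 v1=-2 v2=-1 v3=-2
Collision at t=14: particles 2 and 3 swap velocities; positions: p0=-54 p1=-21 p2=-9 p3=-9; velocities now: v0=-4 v1=-2 v2=-2 v3=-1

Answer: 1,2 2,3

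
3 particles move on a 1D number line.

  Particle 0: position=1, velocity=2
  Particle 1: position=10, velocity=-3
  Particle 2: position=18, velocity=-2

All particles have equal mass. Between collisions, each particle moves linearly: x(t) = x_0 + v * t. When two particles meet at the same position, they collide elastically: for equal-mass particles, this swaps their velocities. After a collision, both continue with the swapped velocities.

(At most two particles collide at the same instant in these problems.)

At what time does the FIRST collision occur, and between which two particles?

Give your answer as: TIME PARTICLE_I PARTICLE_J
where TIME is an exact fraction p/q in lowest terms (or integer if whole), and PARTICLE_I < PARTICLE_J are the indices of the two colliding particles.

Answer: 9/5 0 1

Derivation:
Pair (0,1): pos 1,10 vel 2,-3 -> gap=9, closing at 5/unit, collide at t=9/5
Pair (1,2): pos 10,18 vel -3,-2 -> not approaching (rel speed -1 <= 0)
Earliest collision: t=9/5 between 0 and 1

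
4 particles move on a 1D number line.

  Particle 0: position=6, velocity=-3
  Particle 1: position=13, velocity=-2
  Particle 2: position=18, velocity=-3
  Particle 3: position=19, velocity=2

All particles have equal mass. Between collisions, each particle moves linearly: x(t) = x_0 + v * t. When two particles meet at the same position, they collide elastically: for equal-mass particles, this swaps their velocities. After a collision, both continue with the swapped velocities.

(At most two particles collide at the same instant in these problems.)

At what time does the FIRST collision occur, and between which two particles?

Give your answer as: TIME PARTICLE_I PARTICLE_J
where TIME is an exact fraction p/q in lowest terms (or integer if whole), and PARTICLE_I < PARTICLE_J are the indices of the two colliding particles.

Pair (0,1): pos 6,13 vel -3,-2 -> not approaching (rel speed -1 <= 0)
Pair (1,2): pos 13,18 vel -2,-3 -> gap=5, closing at 1/unit, collide at t=5
Pair (2,3): pos 18,19 vel -3,2 -> not approaching (rel speed -5 <= 0)
Earliest collision: t=5 between 1 and 2

Answer: 5 1 2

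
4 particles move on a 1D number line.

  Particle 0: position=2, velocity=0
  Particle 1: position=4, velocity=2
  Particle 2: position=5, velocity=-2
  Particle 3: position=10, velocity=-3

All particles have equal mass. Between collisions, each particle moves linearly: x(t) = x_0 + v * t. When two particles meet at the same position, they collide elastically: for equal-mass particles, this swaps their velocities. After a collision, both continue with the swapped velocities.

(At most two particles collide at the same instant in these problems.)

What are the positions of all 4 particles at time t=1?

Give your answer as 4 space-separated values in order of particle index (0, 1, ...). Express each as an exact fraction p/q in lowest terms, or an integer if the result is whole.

Collision at t=1/4: particles 1 and 2 swap velocities; positions: p0=2 p1=9/2 p2=9/2 p3=37/4; velocities now: v0=0 v1=-2 v2=2 v3=-3
Advance to t=1 (no further collisions before then); velocities: v0=0 v1=-2 v2=2 v3=-3; positions = 2 3 6 7

Answer: 2 3 6 7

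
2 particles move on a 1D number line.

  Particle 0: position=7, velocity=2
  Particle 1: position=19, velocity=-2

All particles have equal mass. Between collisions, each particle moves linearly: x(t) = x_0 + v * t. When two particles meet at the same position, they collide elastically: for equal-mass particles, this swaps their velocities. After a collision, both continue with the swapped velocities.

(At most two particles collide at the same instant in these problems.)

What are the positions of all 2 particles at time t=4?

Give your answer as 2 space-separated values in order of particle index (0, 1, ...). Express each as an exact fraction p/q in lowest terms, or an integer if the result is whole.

Collision at t=3: particles 0 and 1 swap velocities; positions: p0=13 p1=13; velocities now: v0=-2 v1=2
Advance to t=4 (no further collisions before then); velocities: v0=-2 v1=2; positions = 11 15

Answer: 11 15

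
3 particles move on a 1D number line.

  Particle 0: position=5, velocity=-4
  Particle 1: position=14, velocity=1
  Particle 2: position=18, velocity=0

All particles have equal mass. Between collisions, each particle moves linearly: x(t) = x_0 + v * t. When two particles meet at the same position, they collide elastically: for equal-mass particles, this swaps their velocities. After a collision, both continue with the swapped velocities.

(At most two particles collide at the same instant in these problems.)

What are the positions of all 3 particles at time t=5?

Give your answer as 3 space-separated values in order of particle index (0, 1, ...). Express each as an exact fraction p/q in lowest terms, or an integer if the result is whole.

Answer: -15 18 19

Derivation:
Collision at t=4: particles 1 and 2 swap velocities; positions: p0=-11 p1=18 p2=18; velocities now: v0=-4 v1=0 v2=1
Advance to t=5 (no further collisions before then); velocities: v0=-4 v1=0 v2=1; positions = -15 18 19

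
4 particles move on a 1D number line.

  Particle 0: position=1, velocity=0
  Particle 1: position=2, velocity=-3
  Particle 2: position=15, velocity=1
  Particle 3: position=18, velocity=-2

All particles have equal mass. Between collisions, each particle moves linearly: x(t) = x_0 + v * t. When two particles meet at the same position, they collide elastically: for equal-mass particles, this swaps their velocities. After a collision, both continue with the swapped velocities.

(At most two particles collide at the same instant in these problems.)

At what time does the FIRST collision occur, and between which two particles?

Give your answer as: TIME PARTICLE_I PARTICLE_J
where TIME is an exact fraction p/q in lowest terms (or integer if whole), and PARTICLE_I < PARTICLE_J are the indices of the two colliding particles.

Pair (0,1): pos 1,2 vel 0,-3 -> gap=1, closing at 3/unit, collide at t=1/3
Pair (1,2): pos 2,15 vel -3,1 -> not approaching (rel speed -4 <= 0)
Pair (2,3): pos 15,18 vel 1,-2 -> gap=3, closing at 3/unit, collide at t=1
Earliest collision: t=1/3 between 0 and 1

Answer: 1/3 0 1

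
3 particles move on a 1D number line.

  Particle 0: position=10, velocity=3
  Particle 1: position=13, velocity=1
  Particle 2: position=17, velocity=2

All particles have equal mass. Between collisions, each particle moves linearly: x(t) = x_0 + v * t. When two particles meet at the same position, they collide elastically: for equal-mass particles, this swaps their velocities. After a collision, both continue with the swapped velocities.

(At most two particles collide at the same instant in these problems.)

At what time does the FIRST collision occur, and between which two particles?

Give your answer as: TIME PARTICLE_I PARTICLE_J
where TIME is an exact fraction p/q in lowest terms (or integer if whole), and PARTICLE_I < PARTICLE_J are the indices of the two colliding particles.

Pair (0,1): pos 10,13 vel 3,1 -> gap=3, closing at 2/unit, collide at t=3/2
Pair (1,2): pos 13,17 vel 1,2 -> not approaching (rel speed -1 <= 0)
Earliest collision: t=3/2 between 0 and 1

Answer: 3/2 0 1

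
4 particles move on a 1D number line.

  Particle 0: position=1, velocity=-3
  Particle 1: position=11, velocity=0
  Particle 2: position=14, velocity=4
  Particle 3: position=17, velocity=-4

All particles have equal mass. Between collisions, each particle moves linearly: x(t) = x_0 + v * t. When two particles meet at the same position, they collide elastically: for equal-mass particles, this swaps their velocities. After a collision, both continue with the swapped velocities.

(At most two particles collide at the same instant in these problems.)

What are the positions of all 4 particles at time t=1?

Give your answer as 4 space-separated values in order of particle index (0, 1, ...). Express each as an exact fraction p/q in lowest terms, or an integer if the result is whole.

Answer: -2 11 13 18

Derivation:
Collision at t=3/8: particles 2 and 3 swap velocities; positions: p0=-1/8 p1=11 p2=31/2 p3=31/2; velocities now: v0=-3 v1=0 v2=-4 v3=4
Advance to t=1 (no further collisions before then); velocities: v0=-3 v1=0 v2=-4 v3=4; positions = -2 11 13 18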